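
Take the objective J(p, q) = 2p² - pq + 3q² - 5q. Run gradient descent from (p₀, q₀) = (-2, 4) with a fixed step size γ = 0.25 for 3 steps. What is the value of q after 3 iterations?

0.109375

∇J = (4p - q, -p + 6q - 5)
(p₁, q₁) = (-2, 4) − 0.25·(-12, 21) = (1, -1.25)
(p₂, q₂) = (1, -1.25) − 0.25·(5.25, -13.5) = (-0.3125, 2.125)
(p₃, q₃) = (-0.3125, 2.125) − 0.25·(-3.375, 8.0625) = (0.53125, 0.109375)
q = 0.109375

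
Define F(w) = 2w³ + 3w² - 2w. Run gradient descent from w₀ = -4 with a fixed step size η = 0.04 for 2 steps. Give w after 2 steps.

F′(w) = 6w² + 6w - 2
Step 1: F′(-4) = 70; w₁ = -4 − 0.04·70 = -6.8
Step 2: F′(-6.8) = 234.64; w₂ = -6.8 − 0.04·234.64 = -16.1856

-16.1856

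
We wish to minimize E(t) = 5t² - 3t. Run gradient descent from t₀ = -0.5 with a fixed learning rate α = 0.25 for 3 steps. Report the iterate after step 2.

-1.5

E′(t) = 10t - 3
t₁ = -0.5 − 0.25·(-8) = 1.5
t₂ = 1.5 − 0.25·12 = -1.5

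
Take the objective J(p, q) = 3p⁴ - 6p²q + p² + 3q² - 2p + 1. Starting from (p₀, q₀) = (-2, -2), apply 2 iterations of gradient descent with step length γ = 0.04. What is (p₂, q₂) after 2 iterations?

(-28.0352, 3.4144)

∇J = (12p³ - 12pq + 2p - 2, -6p² + 6q)
Step 1: at (-2, -2), ∇J = (-150, -36) → (-2, -2) − 0.04·(-150, -36) = (4, -0.56)
Step 2: at (4, -0.56), ∇J = (800.88, -99.36) → (4, -0.56) − 0.04·(800.88, -99.36) = (-28.0352, 3.4144)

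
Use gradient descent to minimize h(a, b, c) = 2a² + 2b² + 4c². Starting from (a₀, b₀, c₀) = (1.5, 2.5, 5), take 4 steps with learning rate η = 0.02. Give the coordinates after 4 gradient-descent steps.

∇h = (4a, 4b, 8c)
(a₁, b₁, c₁) = (1.5, 2.5, 5) − 0.02·(6, 10, 40) = (1.38, 2.3, 4.2)
(a₂, b₂, c₂) = (1.38, 2.3, 4.2) − 0.02·(5.52, 9.2, 33.6) = (1.2696, 2.116, 3.528)
(a₃, b₃, c₃) = (1.2696, 2.116, 3.528) − 0.02·(5.0784, 8.464, 28.224) = (1.168032, 1.94672, 2.96352)
(a₄, b₄, c₄) = (1.168032, 1.94672, 2.96352) − 0.02·(4.672128, 7.78688, 23.70816) = (1.07458944, 1.7909824, 2.4893568)

(1.07458944, 1.7909824, 2.4893568)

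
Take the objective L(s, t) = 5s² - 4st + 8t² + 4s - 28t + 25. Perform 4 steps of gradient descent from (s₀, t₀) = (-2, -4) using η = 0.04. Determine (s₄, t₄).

(-0.55321088, 1.36137728)

∇L = (10s - 4t + 4, -4s + 16t - 28)
(s₁, t₁) = (-2, -4) − 0.04·(0, -84) = (-2, -0.64)
(s₂, t₂) = (-2, -0.64) − 0.04·(-13.44, -30.24) = (-1.4624, 0.5696)
(s₃, t₃) = (-1.4624, 0.5696) − 0.04·(-12.9024, -13.0368) = (-0.946304, 1.091072)
(s₄, t₄) = (-0.946304, 1.091072) − 0.04·(-9.827328, -6.757632) = (-0.55321088, 1.36137728)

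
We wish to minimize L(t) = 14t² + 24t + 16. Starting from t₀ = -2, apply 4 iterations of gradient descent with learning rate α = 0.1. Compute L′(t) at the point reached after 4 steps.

-335.9232

L′(t) = 28t + 24
Step 1: L′(-2) = -32; t₁ = -2 − 0.1·(-32) = 1.2
Step 2: L′(1.2) = 57.6; t₂ = 1.2 − 0.1·57.6 = -4.56
Step 3: L′(-4.56) = -103.68; t₃ = -4.56 − 0.1·(-103.68) = 5.808
Step 4: L′(5.808) = 186.624; t₄ = 5.808 − 0.1·186.624 = -12.8544
L′(t) at (-12.8544) = -335.9232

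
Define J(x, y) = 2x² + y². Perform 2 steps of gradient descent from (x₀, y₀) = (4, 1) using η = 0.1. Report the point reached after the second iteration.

∇J = (4x, 2y)
(x₁, y₁) = (4, 1) − 0.1·(16, 2) = (2.4, 0.8)
(x₂, y₂) = (2.4, 0.8) − 0.1·(9.6, 1.6) = (1.44, 0.64)

(1.44, 0.64)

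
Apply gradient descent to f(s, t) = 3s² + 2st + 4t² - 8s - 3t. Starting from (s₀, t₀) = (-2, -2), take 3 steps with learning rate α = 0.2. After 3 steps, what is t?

∇f = (6s + 2t - 8, 2s + 8t - 3)
Step 1: at (-2, -2), ∇f = (-24, -23) → (-2, -2) − 0.2·(-24, -23) = (2.8, 2.6)
Step 2: at (2.8, 2.6), ∇f = (14, 23.4) → (2.8, 2.6) − 0.2·(14, 23.4) = (0, -2.08)
Step 3: at (0, -2.08), ∇f = (-12.16, -19.64) → (0, -2.08) − 0.2·(-12.16, -19.64) = (2.432, 1.848)
t = 1.848

1.848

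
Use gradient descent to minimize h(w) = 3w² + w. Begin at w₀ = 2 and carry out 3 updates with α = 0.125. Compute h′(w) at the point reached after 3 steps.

0.203125

h′(w) = 6w + 1
Step 1: h′(2) = 13; w₁ = 2 − 0.125·13 = 0.375
Step 2: h′(0.375) = 3.25; w₂ = 0.375 − 0.125·3.25 = -0.03125
Step 3: h′(-0.03125) = 0.8125; w₃ = -0.03125 − 0.125·0.8125 = -0.1328125
h′(w) at (-0.1328125) = 0.203125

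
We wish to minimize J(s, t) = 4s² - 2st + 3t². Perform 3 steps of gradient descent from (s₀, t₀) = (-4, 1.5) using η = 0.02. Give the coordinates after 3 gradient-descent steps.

∇J = (8s - 2t, -2s + 6t)
Step 1: at (-4, 1.5), ∇J = (-35, 17) → (-4, 1.5) − 0.02·(-35, 17) = (-3.3, 1.16)
Step 2: at (-3.3, 1.16), ∇J = (-28.72, 13.56) → (-3.3, 1.16) − 0.02·(-28.72, 13.56) = (-2.7256, 0.8888)
Step 3: at (-2.7256, 0.8888), ∇J = (-23.5824, 10.784) → (-2.7256, 0.8888) − 0.02·(-23.5824, 10.784) = (-2.253952, 0.67312)

(-2.253952, 0.67312)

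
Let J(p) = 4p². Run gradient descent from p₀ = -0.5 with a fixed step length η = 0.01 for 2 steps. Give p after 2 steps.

-0.4232

J′(p) = 8p
Step 1: J′(-0.5) = -4; p₁ = -0.5 − 0.01·(-4) = -0.46
Step 2: J′(-0.46) = -3.68; p₂ = -0.46 − 0.01·(-3.68) = -0.4232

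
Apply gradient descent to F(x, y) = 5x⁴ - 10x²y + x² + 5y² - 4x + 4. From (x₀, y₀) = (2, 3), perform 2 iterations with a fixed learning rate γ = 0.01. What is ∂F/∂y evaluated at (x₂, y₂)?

∇F = (20x³ - 20xy + 2x - 4, -10x² + 10y)
(x₁, y₁) = (2, 3) − 0.01·(40, -10) = (1.6, 3.1)
(x₂, y₂) = (1.6, 3.1) − 0.01·(-18.08, 5.4) = (1.7808, 3.046)
∂F/∂y at (1.7808, 3.046) = -1.2524864

-1.2524864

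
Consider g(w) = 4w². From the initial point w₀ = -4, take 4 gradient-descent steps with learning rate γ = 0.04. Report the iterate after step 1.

-2.72

g′(w) = 8w
w₁ = -4 − 0.04·(-32) = -2.72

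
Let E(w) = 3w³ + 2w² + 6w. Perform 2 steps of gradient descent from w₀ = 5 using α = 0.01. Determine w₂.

1.772391

E′(w) = 9w² + 4w + 6
w₁ = 5 − 0.01·251 = 2.49
w₂ = 2.49 − 0.01·71.7609 = 1.772391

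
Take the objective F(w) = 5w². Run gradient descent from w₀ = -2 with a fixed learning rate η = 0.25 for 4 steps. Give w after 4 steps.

F′(w) = 10w
w₁ = -2 − 0.25·(-20) = 3
w₂ = 3 − 0.25·30 = -4.5
w₃ = -4.5 − 0.25·(-45) = 6.75
w₄ = 6.75 − 0.25·67.5 = -10.125

-10.125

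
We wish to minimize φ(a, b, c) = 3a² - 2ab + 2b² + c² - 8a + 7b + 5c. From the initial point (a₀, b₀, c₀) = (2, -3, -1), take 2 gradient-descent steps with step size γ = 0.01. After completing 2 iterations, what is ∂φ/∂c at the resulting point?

2.8812

∇φ = (6a - 2b - 8, -2a + 4b + 7, 2c + 5)
(a₁, b₁, c₁) = (2, -3, -1) − 0.01·(10, -9, 3) = (1.9, -2.91, -1.03)
(a₂, b₂, c₂) = (1.9, -2.91, -1.03) − 0.01·(9.22, -8.44, 2.94) = (1.8078, -2.8256, -1.0594)
∂φ/∂c at (1.8078, -2.8256, -1.0594) = 2.8812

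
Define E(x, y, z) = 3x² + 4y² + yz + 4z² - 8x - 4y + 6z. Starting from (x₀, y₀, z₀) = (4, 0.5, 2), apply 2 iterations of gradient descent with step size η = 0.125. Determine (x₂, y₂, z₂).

∇E = (6x - 8, 8y + z - 4, y + 8z + 6)
(x₁, y₁, z₁) = (4, 0.5, 2) − 0.125·(16, 2, 22.5) = (2, 0.25, -0.8125)
(x₂, y₂, z₂) = (2, 0.25, -0.8125) − 0.125·(4, -2.8125, -0.25) = (1.5, 0.6015625, -0.78125)

(1.5, 0.6015625, -0.78125)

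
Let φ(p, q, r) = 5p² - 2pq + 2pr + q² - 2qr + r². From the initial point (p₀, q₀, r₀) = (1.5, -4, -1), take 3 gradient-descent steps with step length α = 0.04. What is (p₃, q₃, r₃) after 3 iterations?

(-0.016608, -3.242944, -1.757056)

∇φ = (10p - 2q + 2r, -2p + 2q - 2r, 2p - 2q + 2r)
Step 1: at (1.5, -4, -1), ∇φ = (21, -9, 9) → (1.5, -4, -1) − 0.04·(21, -9, 9) = (0.66, -3.64, -1.36)
Step 2: at (0.66, -3.64, -1.36), ∇φ = (11.16, -5.88, 5.88) → (0.66, -3.64, -1.36) − 0.04·(11.16, -5.88, 5.88) = (0.2136, -3.4048, -1.5952)
Step 3: at (0.2136, -3.4048, -1.5952), ∇φ = (5.7552, -4.0464, 4.0464) → (0.2136, -3.4048, -1.5952) − 0.04·(5.7552, -4.0464, 4.0464) = (-0.016608, -3.242944, -1.757056)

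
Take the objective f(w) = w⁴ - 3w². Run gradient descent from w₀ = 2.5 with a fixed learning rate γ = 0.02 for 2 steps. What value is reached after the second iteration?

f′(w) = 4w³ - 6w
Step 1: f′(2.5) = 47.5; w₁ = 2.5 − 0.02·47.5 = 1.55
Step 2: f′(1.55) = 5.5955; w₂ = 1.55 − 0.02·5.5955 = 1.43809

1.43809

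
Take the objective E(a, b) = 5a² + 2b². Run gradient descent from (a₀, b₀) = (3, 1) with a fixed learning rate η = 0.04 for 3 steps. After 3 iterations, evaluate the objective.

2.802116063232

∇E = (10a, 4b)
(a₁, b₁) = (3, 1) − 0.04·(30, 4) = (1.8, 0.84)
(a₂, b₂) = (1.8, 0.84) − 0.04·(18, 3.36) = (1.08, 0.7056)
(a₃, b₃) = (1.08, 0.7056) − 0.04·(10.8, 2.8224) = (0.648, 0.592704)
E(0.648, 0.592704) = 2.802116063232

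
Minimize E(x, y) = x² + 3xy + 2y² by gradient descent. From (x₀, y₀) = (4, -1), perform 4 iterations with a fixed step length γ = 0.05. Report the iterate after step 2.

∇E = (2x + 3y, 3x + 4y)
Step 1: at (4, -1), ∇E = (5, 8) → (4, -1) − 0.05·(5, 8) = (3.75, -1.4)
Step 2: at (3.75, -1.4), ∇E = (3.3, 5.65) → (3.75, -1.4) − 0.05·(3.3, 5.65) = (3.585, -1.6825)

(3.585, -1.6825)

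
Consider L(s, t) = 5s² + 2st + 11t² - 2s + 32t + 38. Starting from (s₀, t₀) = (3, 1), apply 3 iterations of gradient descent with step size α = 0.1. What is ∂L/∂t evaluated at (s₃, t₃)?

∇L = (10s + 2t - 2, 2s + 22t + 32)
(s₁, t₁) = (3, 1) − 0.1·(30, 60) = (0, -5)
(s₂, t₂) = (0, -5) − 0.1·(-12, -78) = (1.2, 2.8)
(s₃, t₃) = (1.2, 2.8) − 0.1·(15.6, 96) = (-0.36, -6.8)
∂L/∂t at (-0.36, -6.8) = -118.32

-118.32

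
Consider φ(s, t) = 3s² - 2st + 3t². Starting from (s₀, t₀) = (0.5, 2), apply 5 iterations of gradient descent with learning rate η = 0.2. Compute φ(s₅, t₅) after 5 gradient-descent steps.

∇φ = (6s - 2t, -2s + 6t)
(s₁, t₁) = (0.5, 2) − 0.2·(-1, 11) = (0.7, -0.2)
(s₂, t₂) = (0.7, -0.2) − 0.2·(4.6, -2.6) = (-0.22, 0.32)
(s₃, t₃) = (-0.22, 0.32) − 0.2·(-1.96, 2.36) = (0.172, -0.152)
(s₄, t₄) = (0.172, -0.152) − 0.2·(1.336, -1.256) = (-0.0952, 0.0992)
(s₅, t₅) = (-0.0952, 0.0992) − 0.2·(-0.7696, 0.7856) = (0.05872, -0.05792)
φ(0.05872, -0.05792) = 0.0272104192

0.0272104192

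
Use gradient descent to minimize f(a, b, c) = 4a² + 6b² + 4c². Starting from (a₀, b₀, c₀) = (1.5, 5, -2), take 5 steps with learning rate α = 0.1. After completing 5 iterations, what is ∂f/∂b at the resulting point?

∇f = (8a, 12b, 8c)
(a₁, b₁, c₁) = (1.5, 5, -2) − 0.1·(12, 60, -16) = (0.3, -1, -0.4)
(a₂, b₂, c₂) = (0.3, -1, -0.4) − 0.1·(2.4, -12, -3.2) = (0.06, 0.2, -0.08)
(a₃, b₃, c₃) = (0.06, 0.2, -0.08) − 0.1·(0.48, 2.4, -0.64) = (0.012, -0.04, -0.016)
(a₄, b₄, c₄) = (0.012, -0.04, -0.016) − 0.1·(0.096, -0.48, -0.128) = (0.0024, 0.008, -0.0032)
(a₅, b₅, c₅) = (0.0024, 0.008, -0.0032) − 0.1·(0.0192, 0.096, -0.0256) = (0.00048, -0.0016, -0.00064)
∂f/∂b at (0.00048, -0.0016, -0.00064) = -0.0192

-0.0192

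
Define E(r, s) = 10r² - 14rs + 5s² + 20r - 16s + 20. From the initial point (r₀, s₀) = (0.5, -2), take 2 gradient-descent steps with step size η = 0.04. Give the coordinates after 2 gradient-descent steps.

(-1.3208, -0.5472)

∇E = (20r - 14s + 20, -14r + 10s - 16)
(r₁, s₁) = (0.5, -2) − 0.04·(58, -43) = (-1.82, -0.28)
(r₂, s₂) = (-1.82, -0.28) − 0.04·(-12.48, 6.68) = (-1.3208, -0.5472)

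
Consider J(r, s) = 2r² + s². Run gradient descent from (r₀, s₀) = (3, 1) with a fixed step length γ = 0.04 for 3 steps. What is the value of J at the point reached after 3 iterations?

∇J = (4r, 2s)
Step 1: at (3, 1), ∇J = (12, 2) → (3, 1) − 0.04·(12, 2) = (2.52, 0.92)
Step 2: at (2.52, 0.92), ∇J = (10.08, 1.84) → (2.52, 0.92) − 0.04·(10.08, 1.84) = (2.1168, 0.8464)
Step 3: at (2.1168, 0.8464), ∇J = (8.4672, 1.6928) → (2.1168, 0.8464) − 0.04·(8.4672, 1.6928) = (1.778112, 0.778688)
J(1.778112, 0.778688) = 6.929719570432

6.929719570432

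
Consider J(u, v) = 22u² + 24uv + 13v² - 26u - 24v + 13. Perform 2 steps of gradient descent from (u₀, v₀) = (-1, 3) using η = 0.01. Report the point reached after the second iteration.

∇J = (44u + 24v - 26, 24u + 26v - 24)
Step 1: at (-1, 3), ∇J = (2, 30) → (-1, 3) − 0.01·(2, 30) = (-1.02, 2.7)
Step 2: at (-1.02, 2.7), ∇J = (-6.08, 21.72) → (-1.02, 2.7) − 0.01·(-6.08, 21.72) = (-0.9592, 2.4828)

(-0.9592, 2.4828)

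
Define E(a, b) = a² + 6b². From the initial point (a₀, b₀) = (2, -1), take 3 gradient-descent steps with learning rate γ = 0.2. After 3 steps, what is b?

2.744

∇E = (2a, 12b)
(a₁, b₁) = (2, -1) − 0.2·(4, -12) = (1.2, 1.4)
(a₂, b₂) = (1.2, 1.4) − 0.2·(2.4, 16.8) = (0.72, -1.96)
(a₃, b₃) = (0.72, -1.96) − 0.2·(1.44, -23.52) = (0.432, 2.744)
b = 2.744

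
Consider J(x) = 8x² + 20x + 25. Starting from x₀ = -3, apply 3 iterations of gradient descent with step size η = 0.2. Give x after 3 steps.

17.384

J′(x) = 16x + 20
x₁ = -3 − 0.2·(-28) = 2.6
x₂ = 2.6 − 0.2·61.6 = -9.72
x₃ = -9.72 − 0.2·(-135.52) = 17.384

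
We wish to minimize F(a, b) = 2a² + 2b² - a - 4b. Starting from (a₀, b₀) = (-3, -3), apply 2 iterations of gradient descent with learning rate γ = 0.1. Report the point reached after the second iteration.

(-0.92, -0.44)

∇F = (4a - 1, 4b - 4)
(a₁, b₁) = (-3, -3) − 0.1·(-13, -16) = (-1.7, -1.4)
(a₂, b₂) = (-1.7, -1.4) − 0.1·(-7.8, -9.6) = (-0.92, -0.44)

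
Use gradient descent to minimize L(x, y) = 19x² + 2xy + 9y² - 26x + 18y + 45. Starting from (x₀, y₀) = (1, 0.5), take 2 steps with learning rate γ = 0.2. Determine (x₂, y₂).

∇L = (38x + 2y - 26, 2x + 18y + 18)
(x₁, y₁) = (1, 0.5) − 0.2·(13, 29) = (-1.6, -5.3)
(x₂, y₂) = (-1.6, -5.3) − 0.2·(-97.4, -80.6) = (17.88, 10.82)

(17.88, 10.82)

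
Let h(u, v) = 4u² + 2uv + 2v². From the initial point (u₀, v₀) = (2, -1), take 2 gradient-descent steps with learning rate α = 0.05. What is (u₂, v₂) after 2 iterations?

∇h = (8u + 2v, 2u + 4v)
Step 1: at (2, -1), ∇h = (14, 0) → (2, -1) − 0.05·(14, 0) = (1.3, -1)
Step 2: at (1.3, -1), ∇h = (8.4, -1.4) → (1.3, -1) − 0.05·(8.4, -1.4) = (0.88, -0.93)

(0.88, -0.93)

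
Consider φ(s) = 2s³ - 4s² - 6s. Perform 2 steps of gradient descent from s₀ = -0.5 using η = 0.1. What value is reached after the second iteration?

φ′(s) = 6s² - 8s - 6
Step 1: φ′(-0.5) = -0.5; s₁ = -0.5 − 0.1·(-0.5) = -0.45
Step 2: φ′(-0.45) = -1.185; s₂ = -0.45 − 0.1·(-1.185) = -0.3315

-0.3315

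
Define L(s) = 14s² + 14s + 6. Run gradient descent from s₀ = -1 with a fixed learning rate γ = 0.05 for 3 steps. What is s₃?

L′(s) = 28s + 14
s₁ = -1 − 0.05·(-14) = -0.3
s₂ = -0.3 − 0.05·5.6 = -0.58
s₃ = -0.58 − 0.05·(-2.24) = -0.468

-0.468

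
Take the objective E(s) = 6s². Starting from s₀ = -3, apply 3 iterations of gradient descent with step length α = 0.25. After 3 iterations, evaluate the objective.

E′(s) = 12s
s₁ = -3 − 0.25·(-36) = 6
s₂ = 6 − 0.25·72 = -12
s₃ = -12 − 0.25·(-144) = 24
E(24) = 3456

3456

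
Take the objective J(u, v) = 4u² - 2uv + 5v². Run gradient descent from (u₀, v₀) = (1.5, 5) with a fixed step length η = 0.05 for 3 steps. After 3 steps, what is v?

∇J = (8u - 2v, -2u + 10v)
(u₁, v₁) = (1.5, 5) − 0.05·(2, 47) = (1.4, 2.65)
(u₂, v₂) = (1.4, 2.65) − 0.05·(5.9, 23.7) = (1.105, 1.465)
(u₃, v₃) = (1.105, 1.465) − 0.05·(5.91, 12.44) = (0.8095, 0.843)
v = 0.843

0.843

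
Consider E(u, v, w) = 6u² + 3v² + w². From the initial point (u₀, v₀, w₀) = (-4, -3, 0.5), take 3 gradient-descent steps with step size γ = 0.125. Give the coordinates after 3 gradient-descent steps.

∇E = (12u, 6v, 2w)
Step 1: at (-4, -3, 0.5), ∇E = (-48, -18, 1) → (-4, -3, 0.5) − 0.125·(-48, -18, 1) = (2, -0.75, 0.375)
Step 2: at (2, -0.75, 0.375), ∇E = (24, -4.5, 0.75) → (2, -0.75, 0.375) − 0.125·(24, -4.5, 0.75) = (-1, -0.1875, 0.28125)
Step 3: at (-1, -0.1875, 0.28125), ∇E = (-12, -1.125, 0.5625) → (-1, -0.1875, 0.28125) − 0.125·(-12, -1.125, 0.5625) = (0.5, -0.046875, 0.2109375)

(0.5, -0.046875, 0.2109375)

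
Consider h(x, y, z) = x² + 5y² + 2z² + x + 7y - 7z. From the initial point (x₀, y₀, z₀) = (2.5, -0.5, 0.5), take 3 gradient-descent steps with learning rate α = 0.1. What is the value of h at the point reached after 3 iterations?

∇h = (2x + 1, 10y + 7, 4z - 7)
Step 1: at (2.5, -0.5, 0.5), ∇h = (6, 2, -5) → (2.5, -0.5, 0.5) − 0.1·(6, 2, -5) = (1.9, -0.7, 1)
Step 2: at (1.9, -0.7, 1), ∇h = (4.8, 0, -3) → (1.9, -0.7, 1) − 0.1·(4.8, 0, -3) = (1.42, -0.7, 1.3)
Step 3: at (1.42, -0.7, 1.3), ∇h = (3.84, 0, -1.8) → (1.42, -0.7, 1.3) − 0.1·(3.84, 0, -1.8) = (1.036, -0.7, 1.48)
h(1.036, -0.7, 1.48) = -6.319904

-6.319904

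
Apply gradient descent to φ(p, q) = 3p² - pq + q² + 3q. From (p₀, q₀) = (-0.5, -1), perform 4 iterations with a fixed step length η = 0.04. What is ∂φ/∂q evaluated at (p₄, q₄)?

0.89361408

∇φ = (6p - q, -p + 2q + 3)
(p₁, q₁) = (-0.5, -1) − 0.04·(-2, 1.5) = (-0.42, -1.06)
(p₂, q₂) = (-0.42, -1.06) − 0.04·(-1.46, 1.3) = (-0.3616, -1.112)
(p₃, q₃) = (-0.3616, -1.112) − 0.04·(-1.0576, 1.1376) = (-0.319296, -1.157504)
(p₄, q₄) = (-0.319296, -1.157504) − 0.04·(-0.758272, 1.004288) = (-0.28896512, -1.19767552)
∂φ/∂q at (-0.28896512, -1.19767552) = 0.89361408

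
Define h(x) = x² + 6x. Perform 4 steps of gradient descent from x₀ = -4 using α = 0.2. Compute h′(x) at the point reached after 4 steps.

-0.2592

h′(x) = 2x + 6
x₁ = -4 − 0.2·(-2) = -3.6
x₂ = -3.6 − 0.2·(-1.2) = -3.36
x₃ = -3.36 − 0.2·(-0.72) = -3.216
x₄ = -3.216 − 0.2·(-0.432) = -3.1296
h′(x) at (-3.1296) = -0.2592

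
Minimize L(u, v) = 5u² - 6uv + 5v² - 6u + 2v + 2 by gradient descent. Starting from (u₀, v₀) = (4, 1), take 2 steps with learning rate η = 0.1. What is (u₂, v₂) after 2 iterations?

(1.92, 0.52)

∇L = (10u - 6v - 6, -6u + 10v + 2)
(u₁, v₁) = (4, 1) − 0.1·(28, -12) = (1.2, 2.2)
(u₂, v₂) = (1.2, 2.2) − 0.1·(-7.2, 16.8) = (1.92, 0.52)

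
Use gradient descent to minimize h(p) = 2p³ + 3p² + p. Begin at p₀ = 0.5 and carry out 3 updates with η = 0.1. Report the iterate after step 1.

-0.05

h′(p) = 6p² + 6p + 1
p₁ = 0.5 − 0.1·5.5 = -0.05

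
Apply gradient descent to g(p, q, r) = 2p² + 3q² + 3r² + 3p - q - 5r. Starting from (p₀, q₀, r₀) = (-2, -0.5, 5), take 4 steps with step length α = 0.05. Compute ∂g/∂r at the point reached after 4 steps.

∇g = (4p + 3, 6q - 1, 6r - 5)
Step 1: at (-2, -0.5, 5), ∇g = (-5, -4, 25) → (-2, -0.5, 5) − 0.05·(-5, -4, 25) = (-1.75, -0.3, 3.75)
Step 2: at (-1.75, -0.3, 3.75), ∇g = (-4, -2.8, 17.5) → (-1.75, -0.3, 3.75) − 0.05·(-4, -2.8, 17.5) = (-1.55, -0.16, 2.875)
Step 3: at (-1.55, -0.16, 2.875), ∇g = (-3.2, -1.96, 12.25) → (-1.55, -0.16, 2.875) − 0.05·(-3.2, -1.96, 12.25) = (-1.39, -0.062, 2.2625)
Step 4: at (-1.39, -0.062, 2.2625), ∇g = (-2.56, -1.372, 8.575) → (-1.39, -0.062, 2.2625) − 0.05·(-2.56, -1.372, 8.575) = (-1.262, 0.0066, 1.83375)
∂g/∂r at (-1.262, 0.0066, 1.83375) = 6.0025

6.0025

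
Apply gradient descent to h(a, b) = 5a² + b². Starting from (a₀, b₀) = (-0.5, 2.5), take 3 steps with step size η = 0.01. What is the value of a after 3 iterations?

-0.3645

∇h = (10a, 2b)
(a₁, b₁) = (-0.5, 2.5) − 0.01·(-5, 5) = (-0.45, 2.45)
(a₂, b₂) = (-0.45, 2.45) − 0.01·(-4.5, 4.9) = (-0.405, 2.401)
(a₃, b₃) = (-0.405, 2.401) − 0.01·(-4.05, 4.802) = (-0.3645, 2.35298)
a = -0.3645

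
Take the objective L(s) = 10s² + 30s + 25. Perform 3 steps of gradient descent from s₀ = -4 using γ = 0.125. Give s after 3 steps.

L′(s) = 20s + 30
s₁ = -4 − 0.125·(-50) = 2.25
s₂ = 2.25 − 0.125·75 = -7.125
s₃ = -7.125 − 0.125·(-112.5) = 6.9375

6.9375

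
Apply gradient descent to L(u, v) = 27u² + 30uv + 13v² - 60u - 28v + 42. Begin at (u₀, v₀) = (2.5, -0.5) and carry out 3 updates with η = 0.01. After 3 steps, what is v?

-0.912384

∇L = (54u + 30v - 60, 30u + 26v - 28)
Step 1: at (2.5, -0.5), ∇L = (60, 34) → (2.5, -0.5) − 0.01·(60, 34) = (1.9, -0.84)
Step 2: at (1.9, -0.84), ∇L = (17.4, 7.16) → (1.9, -0.84) − 0.01·(17.4, 7.16) = (1.726, -0.9116)
Step 3: at (1.726, -0.9116), ∇L = (5.856, 0.0784) → (1.726, -0.9116) − 0.01·(5.856, 0.0784) = (1.66744, -0.912384)
v = -0.912384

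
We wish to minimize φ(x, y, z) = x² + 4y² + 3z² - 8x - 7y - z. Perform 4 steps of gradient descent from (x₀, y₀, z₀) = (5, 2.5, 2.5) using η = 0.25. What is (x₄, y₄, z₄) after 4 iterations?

(4.0625, 2.5, 0.3125)

∇φ = (2x - 8, 8y - 7, 6z - 1)
(x₁, y₁, z₁) = (5, 2.5, 2.5) − 0.25·(2, 13, 14) = (4.5, -0.75, -1)
(x₂, y₂, z₂) = (4.5, -0.75, -1) − 0.25·(1, -13, -7) = (4.25, 2.5, 0.75)
(x₃, y₃, z₃) = (4.25, 2.5, 0.75) − 0.25·(0.5, 13, 3.5) = (4.125, -0.75, -0.125)
(x₄, y₄, z₄) = (4.125, -0.75, -0.125) − 0.25·(0.25, -13, -1.75) = (4.0625, 2.5, 0.3125)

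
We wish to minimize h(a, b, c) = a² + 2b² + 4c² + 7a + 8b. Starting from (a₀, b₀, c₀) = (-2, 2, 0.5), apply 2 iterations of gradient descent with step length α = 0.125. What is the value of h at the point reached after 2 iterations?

-17.5380859375

∇h = (2a + 7, 4b + 8, 8c)
Step 1: at (-2, 2, 0.5), ∇h = (3, 16, 4) → (-2, 2, 0.5) − 0.125·(3, 16, 4) = (-2.375, 0, 0)
Step 2: at (-2.375, 0, 0), ∇h = (2.25, 8, 0) → (-2.375, 0, 0) − 0.125·(2.25, 8, 0) = (-2.65625, -1, 0)
h(-2.65625, -1, 0) = -17.5380859375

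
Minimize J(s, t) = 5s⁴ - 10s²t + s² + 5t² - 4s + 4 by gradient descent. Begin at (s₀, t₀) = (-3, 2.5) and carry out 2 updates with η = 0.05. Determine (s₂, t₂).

∇J = (20s³ - 20st + 2s - 4, -10s² + 10t)
Step 1: at (-3, 2.5), ∇J = (-400, -65) → (-3, 2.5) − 0.05·(-400, -65) = (17, 5.75)
Step 2: at (17, 5.75), ∇J = (96335, -2832.5) → (17, 5.75) − 0.05·(96335, -2832.5) = (-4799.75, 147.375)

(-4799.75, 147.375)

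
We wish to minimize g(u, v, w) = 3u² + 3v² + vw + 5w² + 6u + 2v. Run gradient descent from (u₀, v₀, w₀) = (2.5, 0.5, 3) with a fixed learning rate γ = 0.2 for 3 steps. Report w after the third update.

∇g = (6u + 6, 6v + w + 2, v + 10w)
Step 1: at (2.5, 0.5, 3), ∇g = (21, 8, 30.5) → (2.5, 0.5, 3) − 0.2·(21, 8, 30.5) = (-1.7, -1.1, -3.1)
Step 2: at (-1.7, -1.1, -3.1), ∇g = (-4.2, -7.7, -32.1) → (-1.7, -1.1, -3.1) − 0.2·(-4.2, -7.7, -32.1) = (-0.86, 0.44, 3.32)
Step 3: at (-0.86, 0.44, 3.32), ∇g = (0.84, 7.96, 33.64) → (-0.86, 0.44, 3.32) − 0.2·(0.84, 7.96, 33.64) = (-1.028, -1.152, -3.408)
w = -3.408

-3.408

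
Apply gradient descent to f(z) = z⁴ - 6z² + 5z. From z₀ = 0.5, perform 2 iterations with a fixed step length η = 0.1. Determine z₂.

0.64345

f′(z) = 4z³ - 12z + 5
z₁ = 0.5 − 0.1·(-0.5) = 0.55
z₂ = 0.55 − 0.1·(-0.9345) = 0.64345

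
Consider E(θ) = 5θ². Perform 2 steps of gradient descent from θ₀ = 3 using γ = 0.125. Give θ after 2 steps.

0.1875

E′(θ) = 10θ
θ₁ = 3 − 0.125·30 = -0.75
θ₂ = -0.75 − 0.125·(-7.5) = 0.1875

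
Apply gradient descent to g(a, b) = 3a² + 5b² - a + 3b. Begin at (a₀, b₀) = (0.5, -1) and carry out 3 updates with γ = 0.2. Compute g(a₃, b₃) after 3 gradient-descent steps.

∇g = (6a - 1, 10b + 3)
Step 1: at (0.5, -1), ∇g = (2, -7) → (0.5, -1) − 0.2·(2, -7) = (0.1, 0.4)
Step 2: at (0.1, 0.4), ∇g = (-0.4, 7) → (0.1, 0.4) − 0.2·(-0.4, 7) = (0.18, -1)
Step 3: at (0.18, -1), ∇g = (0.08, -7) → (0.18, -1) − 0.2·(0.08, -7) = (0.164, 0.4)
g(0.164, 0.4) = 1.916688

1.916688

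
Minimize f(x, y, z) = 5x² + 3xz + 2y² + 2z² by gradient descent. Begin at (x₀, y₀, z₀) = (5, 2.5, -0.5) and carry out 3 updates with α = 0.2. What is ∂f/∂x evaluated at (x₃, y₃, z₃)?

∇f = (10x + 3z, 4y, 3x + 4z)
(x₁, y₁, z₁) = (5, 2.5, -0.5) − 0.2·(48.5, 10, 13) = (-4.7, 0.5, -3.1)
(x₂, y₂, z₂) = (-4.7, 0.5, -3.1) − 0.2·(-56.3, 2, -26.5) = (6.56, 0.1, 2.2)
(x₃, y₃, z₃) = (6.56, 0.1, 2.2) − 0.2·(72.2, 0.4, 28.48) = (-7.88, 0.02, -3.496)
∂f/∂x at (-7.88, 0.02, -3.496) = -89.288

-89.288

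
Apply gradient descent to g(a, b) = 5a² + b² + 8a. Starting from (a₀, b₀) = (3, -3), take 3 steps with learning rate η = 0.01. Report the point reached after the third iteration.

∇g = (10a + 8, 2b)
Step 1: at (3, -3), ∇g = (38, -6) → (3, -3) − 0.01·(38, -6) = (2.62, -2.94)
Step 2: at (2.62, -2.94), ∇g = (34.2, -5.88) → (2.62, -2.94) − 0.01·(34.2, -5.88) = (2.278, -2.8812)
Step 3: at (2.278, -2.8812), ∇g = (30.78, -5.7624) → (2.278, -2.8812) − 0.01·(30.78, -5.7624) = (1.9702, -2.823576)

(1.9702, -2.823576)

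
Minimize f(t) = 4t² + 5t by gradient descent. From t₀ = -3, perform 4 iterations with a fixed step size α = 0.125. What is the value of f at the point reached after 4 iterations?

f′(t) = 8t + 5
Step 1: f′(-3) = -19; t₁ = -3 − 0.125·(-19) = -0.625
Step 2: f′(-0.625) = 0; t₂ = -0.625 − 0.125·0 = -0.625
Step 3: f′(-0.625) = 0; t₃ = -0.625 − 0.125·0 = -0.625
Step 4: f′(-0.625) = 0; t₄ = -0.625 − 0.125·0 = -0.625
f(-0.625) = -1.5625

-1.5625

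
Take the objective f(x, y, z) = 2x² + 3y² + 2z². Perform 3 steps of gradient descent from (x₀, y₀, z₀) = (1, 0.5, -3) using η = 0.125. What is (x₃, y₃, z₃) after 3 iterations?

(0.125, 0.0078125, -0.375)

∇f = (4x, 6y, 4z)
Step 1: at (1, 0.5, -3), ∇f = (4, 3, -12) → (1, 0.5, -3) − 0.125·(4, 3, -12) = (0.5, 0.125, -1.5)
Step 2: at (0.5, 0.125, -1.5), ∇f = (2, 0.75, -6) → (0.5, 0.125, -1.5) − 0.125·(2, 0.75, -6) = (0.25, 0.03125, -0.75)
Step 3: at (0.25, 0.03125, -0.75), ∇f = (1, 0.1875, -3) → (0.25, 0.03125, -0.75) − 0.125·(1, 0.1875, -3) = (0.125, 0.0078125, -0.375)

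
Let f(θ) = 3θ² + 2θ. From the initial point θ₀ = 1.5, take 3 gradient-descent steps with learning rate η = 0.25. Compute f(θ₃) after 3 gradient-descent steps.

-0.17578125

f′(θ) = 6θ + 2
θ₁ = 1.5 − 0.25·11 = -1.25
θ₂ = -1.25 − 0.25·(-5.5) = 0.125
θ₃ = 0.125 − 0.25·2.75 = -0.5625
f(-0.5625) = -0.17578125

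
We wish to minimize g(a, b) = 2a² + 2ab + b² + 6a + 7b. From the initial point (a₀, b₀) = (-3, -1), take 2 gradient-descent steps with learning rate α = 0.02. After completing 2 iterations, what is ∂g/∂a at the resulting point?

-6.7088

∇g = (4a + 2b + 6, 2a + 2b + 7)
(a₁, b₁) = (-3, -1) − 0.02·(-8, -1) = (-2.84, -0.98)
(a₂, b₂) = (-2.84, -0.98) − 0.02·(-7.32, -0.64) = (-2.6936, -0.9672)
∂g/∂a at (-2.6936, -0.9672) = -6.7088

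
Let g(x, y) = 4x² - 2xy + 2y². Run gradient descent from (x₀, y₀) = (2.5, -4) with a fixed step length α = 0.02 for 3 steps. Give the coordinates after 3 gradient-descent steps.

∇g = (8x - 2y, -2x + 4y)
Step 1: at (2.5, -4), ∇g = (28, -21) → (2.5, -4) − 0.02·(28, -21) = (1.94, -3.58)
Step 2: at (1.94, -3.58), ∇g = (22.68, -18.2) → (1.94, -3.58) − 0.02·(22.68, -18.2) = (1.4864, -3.216)
Step 3: at (1.4864, -3.216), ∇g = (18.3232, -15.8368) → (1.4864, -3.216) − 0.02·(18.3232, -15.8368) = (1.119936, -2.899264)

(1.119936, -2.899264)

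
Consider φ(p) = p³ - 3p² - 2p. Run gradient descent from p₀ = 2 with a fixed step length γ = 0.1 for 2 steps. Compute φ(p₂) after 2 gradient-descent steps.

-8.301279168

φ′(p) = 3p² - 6p - 2
p₁ = 2 − 0.1·(-2) = 2.2
p₂ = 2.2 − 0.1·(-0.68) = 2.268
φ(2.268) = -8.301279168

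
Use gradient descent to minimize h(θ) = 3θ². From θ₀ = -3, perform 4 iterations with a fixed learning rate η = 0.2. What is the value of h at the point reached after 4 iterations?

0.00006912

h′(θ) = 6θ
θ₁ = -3 − 0.2·(-18) = 0.6
θ₂ = 0.6 − 0.2·3.6 = -0.12
θ₃ = -0.12 − 0.2·(-0.72) = 0.024
θ₄ = 0.024 − 0.2·0.144 = -0.0048
h(-0.0048) = 0.00006912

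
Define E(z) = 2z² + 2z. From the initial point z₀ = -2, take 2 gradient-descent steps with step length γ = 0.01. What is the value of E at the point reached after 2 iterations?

E′(z) = 4z + 2
Step 1: E′(-2) = -6; z₁ = -2 − 0.01·(-6) = -1.94
Step 2: E′(-1.94) = -5.76; z₂ = -1.94 − 0.01·(-5.76) = -1.8824
E(-1.8824) = 3.32205952

3.32205952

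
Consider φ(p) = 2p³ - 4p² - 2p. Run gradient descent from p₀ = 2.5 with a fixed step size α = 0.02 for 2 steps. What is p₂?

φ′(p) = 6p² - 8p - 2
Step 1: φ′(2.5) = 15.5; p₁ = 2.5 − 0.02·15.5 = 2.19
Step 2: φ′(2.19) = 9.2566; p₂ = 2.19 − 0.02·9.2566 = 2.004868

2.004868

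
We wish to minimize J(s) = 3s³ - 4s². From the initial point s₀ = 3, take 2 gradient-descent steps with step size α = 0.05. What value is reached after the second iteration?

J′(s) = 9s² - 8s
Step 1: J′(3) = 57; s₁ = 3 − 0.05·57 = 0.15
Step 2: J′(0.15) = -0.9975; s₂ = 0.15 − 0.05·(-0.9975) = 0.199875

0.199875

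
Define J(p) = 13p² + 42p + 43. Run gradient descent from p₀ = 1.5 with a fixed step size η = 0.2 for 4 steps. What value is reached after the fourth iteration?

967.7976

J′(p) = 26p + 42
Step 1: J′(1.5) = 81; p₁ = 1.5 − 0.2·81 = -14.7
Step 2: J′(-14.7) = -340.2; p₂ = -14.7 − 0.2·(-340.2) = 53.34
Step 3: J′(53.34) = 1428.84; p₃ = 53.34 − 0.2·1428.84 = -232.428
Step 4: J′(-232.428) = -6001.128; p₄ = -232.428 − 0.2·(-6001.128) = 967.7976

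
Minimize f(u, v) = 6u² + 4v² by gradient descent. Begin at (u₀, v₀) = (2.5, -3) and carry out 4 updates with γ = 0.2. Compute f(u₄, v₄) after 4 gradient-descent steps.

∇f = (12u, 8v)
(u₁, v₁) = (2.5, -3) − 0.2·(30, -24) = (-3.5, 1.8)
(u₂, v₂) = (-3.5, 1.8) − 0.2·(-42, 14.4) = (4.9, -1.08)
(u₃, v₃) = (4.9, -1.08) − 0.2·(58.8, -8.64) = (-6.86, 0.648)
(u₄, v₄) = (-6.86, 0.648) − 0.2·(-82.32, 5.184) = (9.604, -0.3888)
f(9.604, -0.3888) = 554.02555776

554.02555776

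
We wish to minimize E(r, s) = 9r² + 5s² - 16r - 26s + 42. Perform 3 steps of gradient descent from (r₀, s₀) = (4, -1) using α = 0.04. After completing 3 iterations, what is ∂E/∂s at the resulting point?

-7.776

∇E = (18r - 16, 10s - 26)
Step 1: at (4, -1), ∇E = (56, -36) → (4, -1) − 0.04·(56, -36) = (1.76, 0.44)
Step 2: at (1.76, 0.44), ∇E = (15.68, -21.6) → (1.76, 0.44) − 0.04·(15.68, -21.6) = (1.1328, 1.304)
Step 3: at (1.1328, 1.304), ∇E = (4.3904, -12.96) → (1.1328, 1.304) − 0.04·(4.3904, -12.96) = (0.957184, 1.8224)
∂E/∂s at (0.957184, 1.8224) = -7.776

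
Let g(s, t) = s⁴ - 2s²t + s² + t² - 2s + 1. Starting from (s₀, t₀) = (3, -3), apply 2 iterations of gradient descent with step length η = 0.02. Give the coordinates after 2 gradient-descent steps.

∇g = (4s³ - 4st + 2s - 2, -2s² + 2t)
Step 1: at (3, -3), ∇g = (148, -24) → (3, -3) − 0.02·(148, -24) = (0.04, -2.52)
Step 2: at (0.04, -2.52), ∇g = (-1.516544, -5.0432) → (0.04, -2.52) − 0.02·(-1.516544, -5.0432) = (0.07033088, -2.419136)

(0.07033088, -2.419136)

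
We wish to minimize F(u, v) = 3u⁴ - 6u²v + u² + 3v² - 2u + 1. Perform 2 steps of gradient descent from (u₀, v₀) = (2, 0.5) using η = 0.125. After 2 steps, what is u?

∇F = (12u³ - 12uv + 2u - 2, -6u² + 6v)
(u₁, v₁) = (2, 0.5) − 0.125·(86, -21) = (-8.75, 3.125)
(u₂, v₂) = (-8.75, 3.125) − 0.125·(-7730.4375, -440.625) = (957.5546875, 58.203125)
u = 957.5546875

957.5546875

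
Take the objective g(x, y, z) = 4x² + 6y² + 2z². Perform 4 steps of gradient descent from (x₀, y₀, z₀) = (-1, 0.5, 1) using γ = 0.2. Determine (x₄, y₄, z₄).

∇g = (8x, 12y, 4z)
(x₁, y₁, z₁) = (-1, 0.5, 1) − 0.2·(-8, 6, 4) = (0.6, -0.7, 0.2)
(x₂, y₂, z₂) = (0.6, -0.7, 0.2) − 0.2·(4.8, -8.4, 0.8) = (-0.36, 0.98, 0.04)
(x₃, y₃, z₃) = (-0.36, 0.98, 0.04) − 0.2·(-2.88, 11.76, 0.16) = (0.216, -1.372, 0.008)
(x₄, y₄, z₄) = (0.216, -1.372, 0.008) − 0.2·(1.728, -16.464, 0.032) = (-0.1296, 1.9208, 0.0016)

(-0.1296, 1.9208, 0.0016)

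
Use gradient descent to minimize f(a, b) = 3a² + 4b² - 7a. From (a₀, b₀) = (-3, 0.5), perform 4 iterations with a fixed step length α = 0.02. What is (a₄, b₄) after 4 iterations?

∇f = (6a - 7, 8b)
Step 1: at (-3, 0.5), ∇f = (-25, 4) → (-3, 0.5) − 0.02·(-25, 4) = (-2.5, 0.42)
Step 2: at (-2.5, 0.42), ∇f = (-22, 3.36) → (-2.5, 0.42) − 0.02·(-22, 3.36) = (-2.06, 0.3528)
Step 3: at (-2.06, 0.3528), ∇f = (-19.36, 2.8224) → (-2.06, 0.3528) − 0.02·(-19.36, 2.8224) = (-1.6728, 0.296352)
Step 4: at (-1.6728, 0.296352), ∇f = (-17.0368, 2.370816) → (-1.6728, 0.296352) − 0.02·(-17.0368, 2.370816) = (-1.332064, 0.24893568)

(-1.332064, 0.24893568)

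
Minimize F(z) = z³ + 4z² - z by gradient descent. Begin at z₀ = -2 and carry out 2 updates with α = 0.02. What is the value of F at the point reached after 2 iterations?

F′(z) = 3z² + 8z - 1
z₁ = -2 − 0.02·(-5) = -1.9
z₂ = -1.9 − 0.02·(-5.37) = -1.7926
F(-1.7926) = 8.885891741224

8.885891741224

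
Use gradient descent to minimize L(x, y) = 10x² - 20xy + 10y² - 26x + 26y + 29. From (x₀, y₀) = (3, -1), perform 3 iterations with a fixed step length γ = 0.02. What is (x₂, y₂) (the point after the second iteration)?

(1.704, 0.296)

∇L = (20x - 20y - 26, -20x + 20y + 26)
Step 1: at (3, -1), ∇L = (54, -54) → (3, -1) − 0.02·(54, -54) = (1.92, 0.08)
Step 2: at (1.92, 0.08), ∇L = (10.8, -10.8) → (1.92, 0.08) − 0.02·(10.8, -10.8) = (1.704, 0.296)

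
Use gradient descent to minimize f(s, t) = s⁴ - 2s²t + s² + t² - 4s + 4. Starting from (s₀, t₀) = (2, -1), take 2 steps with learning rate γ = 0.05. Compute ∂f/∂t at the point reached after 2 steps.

∇f = (4s³ - 4st + 2s - 4, -2s² + 2t)
(s₁, t₁) = (2, -1) − 0.05·(40, -10) = (0, -0.5)
(s₂, t₂) = (0, -0.5) − 0.05·(-4, -1) = (0.2, -0.45)
∂f/∂t at (0.2, -0.45) = -0.98

-0.98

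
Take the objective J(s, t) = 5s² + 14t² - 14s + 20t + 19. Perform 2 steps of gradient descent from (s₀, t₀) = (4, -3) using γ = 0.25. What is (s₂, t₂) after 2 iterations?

∇J = (10s - 14, 28t + 20)
(s₁, t₁) = (4, -3) − 0.25·(26, -64) = (-2.5, 13)
(s₂, t₂) = (-2.5, 13) − 0.25·(-39, 384) = (7.25, -83)

(7.25, -83)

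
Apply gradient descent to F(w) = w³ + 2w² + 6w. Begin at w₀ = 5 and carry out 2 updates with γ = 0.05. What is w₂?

F′(w) = 3w² + 4w + 6
w₁ = 5 − 0.05·101 = -0.05
w₂ = -0.05 − 0.05·5.8075 = -0.340375

-0.340375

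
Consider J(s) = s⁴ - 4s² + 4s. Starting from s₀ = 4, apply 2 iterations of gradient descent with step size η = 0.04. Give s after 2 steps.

14.55643648

J′(s) = 4s³ - 8s + 4
s₁ = 4 − 0.04·228 = -5.12
s₂ = -5.12 − 0.04·(-491.910912) = 14.55643648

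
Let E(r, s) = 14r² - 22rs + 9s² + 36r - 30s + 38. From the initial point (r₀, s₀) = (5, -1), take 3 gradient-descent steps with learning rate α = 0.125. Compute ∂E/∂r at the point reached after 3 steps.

-20490.59375

∇E = (28r - 22s + 36, -22r + 18s - 30)
(r₁, s₁) = (5, -1) − 0.125·(198, -158) = (-19.75, 18.75)
(r₂, s₂) = (-19.75, 18.75) − 0.125·(-929.5, 742) = (96.4375, -74)
(r₃, s₃) = (96.4375, -74) − 0.125·(4364.25, -3483.625) = (-449.09375, 361.453125)
∂E/∂r at (-449.09375, 361.453125) = -20490.59375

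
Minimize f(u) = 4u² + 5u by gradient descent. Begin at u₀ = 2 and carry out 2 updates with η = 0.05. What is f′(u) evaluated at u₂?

f′(u) = 8u + 5
u₁ = 2 − 0.05·21 = 0.95
u₂ = 0.95 − 0.05·12.6 = 0.32
f′(u) at (0.32) = 7.56

7.56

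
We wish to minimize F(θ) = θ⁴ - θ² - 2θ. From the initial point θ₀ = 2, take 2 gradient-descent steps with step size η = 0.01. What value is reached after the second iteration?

1.58407904

F′(θ) = 4θ³ - 2θ - 2
θ₁ = 2 − 0.01·26 = 1.74
θ₂ = 1.74 − 0.01·15.592096 = 1.58407904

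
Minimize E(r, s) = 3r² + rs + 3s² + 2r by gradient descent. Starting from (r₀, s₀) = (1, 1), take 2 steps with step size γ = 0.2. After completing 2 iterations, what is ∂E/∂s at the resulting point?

1.28

∇E = (6r + s + 2, r + 6s)
Step 1: at (1, 1), ∇E = (9, 7) → (1, 1) − 0.2·(9, 7) = (-0.8, -0.4)
Step 2: at (-0.8, -0.4), ∇E = (-3.2, -3.2) → (-0.8, -0.4) − 0.2·(-3.2, -3.2) = (-0.16, 0.24)
∂E/∂s at (-0.16, 0.24) = 1.28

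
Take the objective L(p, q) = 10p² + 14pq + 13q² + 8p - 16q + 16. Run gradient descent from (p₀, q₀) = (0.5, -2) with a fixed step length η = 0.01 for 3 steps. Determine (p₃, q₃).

∇L = (20p + 14q + 8, 14p + 26q - 16)
Step 1: at (0.5, -2), ∇L = (-10, -61) → (0.5, -2) − 0.01·(-10, -61) = (0.6, -1.39)
Step 2: at (0.6, -1.39), ∇L = (0.54, -43.74) → (0.6, -1.39) − 0.01·(0.54, -43.74) = (0.5946, -0.9526)
Step 3: at (0.5946, -0.9526), ∇L = (6.5556, -32.4432) → (0.5946, -0.9526) − 0.01·(6.5556, -32.4432) = (0.529044, -0.628168)

(0.529044, -0.628168)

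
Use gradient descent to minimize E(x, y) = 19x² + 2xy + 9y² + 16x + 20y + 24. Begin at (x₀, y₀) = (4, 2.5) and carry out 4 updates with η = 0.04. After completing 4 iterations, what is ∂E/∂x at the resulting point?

13.8255488

∇E = (38x + 2y + 16, 2x + 18y + 20)
(x₁, y₁) = (4, 2.5) − 0.04·(173, 73) = (-2.92, -0.42)
(x₂, y₂) = (-2.92, -0.42) − 0.04·(-95.8, 6.6) = (0.912, -0.684)
(x₃, y₃) = (0.912, -0.684) − 0.04·(49.288, 9.512) = (-1.05952, -1.06448)
(x₄, y₄) = (-1.05952, -1.06448) − 0.04·(-26.39072, -1.27968) = (-0.0038912, -1.0132928)
∂E/∂x at (-0.0038912, -1.0132928) = 13.8255488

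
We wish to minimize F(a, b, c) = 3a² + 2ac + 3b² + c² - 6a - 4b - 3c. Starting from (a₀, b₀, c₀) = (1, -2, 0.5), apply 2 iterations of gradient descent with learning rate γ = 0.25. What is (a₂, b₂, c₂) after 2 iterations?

∇F = (6a + 2c - 6, 6b - 4, 2a + 2c - 3)
Step 1: at (1, -2, 0.5), ∇F = (1, -16, 0) → (1, -2, 0.5) − 0.25·(1, -16, 0) = (0.75, 2, 0.5)
Step 2: at (0.75, 2, 0.5), ∇F = (-0.5, 8, -0.5) → (0.75, 2, 0.5) − 0.25·(-0.5, 8, -0.5) = (0.875, 0, 0.625)

(0.875, 0, 0.625)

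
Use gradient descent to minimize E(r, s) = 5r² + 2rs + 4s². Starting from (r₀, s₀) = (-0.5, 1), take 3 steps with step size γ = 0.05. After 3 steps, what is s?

0.279

∇E = (10r + 2s, 2r + 8s)
(r₁, s₁) = (-0.5, 1) − 0.05·(-3, 7) = (-0.35, 0.65)
(r₂, s₂) = (-0.35, 0.65) − 0.05·(-2.2, 4.5) = (-0.24, 0.425)
(r₃, s₃) = (-0.24, 0.425) − 0.05·(-1.55, 2.92) = (-0.1625, 0.279)
s = 0.279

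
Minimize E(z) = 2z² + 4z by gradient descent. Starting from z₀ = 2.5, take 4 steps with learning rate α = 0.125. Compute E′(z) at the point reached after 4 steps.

E′(z) = 4z + 4
z₁ = 2.5 − 0.125·14 = 0.75
z₂ = 0.75 − 0.125·7 = -0.125
z₃ = -0.125 − 0.125·3.5 = -0.5625
z₄ = -0.5625 − 0.125·1.75 = -0.78125
E′(z) at (-0.78125) = 0.875

0.875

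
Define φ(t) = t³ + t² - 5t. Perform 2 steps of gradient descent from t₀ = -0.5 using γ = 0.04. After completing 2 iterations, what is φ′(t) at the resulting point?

φ′(t) = 3t² + 2t - 5
Step 1: φ′(-0.5) = -5.25; t₁ = -0.5 − 0.04·(-5.25) = -0.29
Step 2: φ′(-0.29) = -5.3277; t₂ = -0.29 − 0.04·(-5.3277) = -0.076892
φ′(t) at (-0.076892) = -5.136046861008

-5.136046861008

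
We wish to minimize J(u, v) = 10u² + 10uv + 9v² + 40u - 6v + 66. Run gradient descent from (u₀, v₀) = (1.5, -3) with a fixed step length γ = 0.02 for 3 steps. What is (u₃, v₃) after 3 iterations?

∇J = (20u + 10v + 40, 10u + 18v - 6)
Step 1: at (1.5, -3), ∇J = (40, -45) → (1.5, -3) − 0.02·(40, -45) = (0.7, -2.1)
Step 2: at (0.7, -2.1), ∇J = (33, -36.8) → (0.7, -2.1) − 0.02·(33, -36.8) = (0.04, -1.364)
Step 3: at (0.04, -1.364), ∇J = (27.16, -30.152) → (0.04, -1.364) − 0.02·(27.16, -30.152) = (-0.5032, -0.76096)

(-0.5032, -0.76096)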